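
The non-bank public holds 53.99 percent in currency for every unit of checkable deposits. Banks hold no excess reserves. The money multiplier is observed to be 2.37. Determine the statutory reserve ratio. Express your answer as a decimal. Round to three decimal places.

Using m = 2.37. Since m = (1 + c)/(c + rr + e), the denominator satisfies c + rr + e = (1 + c)/m = (1 + 0.5399) / 2.37 ≈ 0.649747.
With c = 0.5399 and e = 0, the statutory reserve ratio is 0.649747 − 0.5399 − 0 = 0.109847.

0.110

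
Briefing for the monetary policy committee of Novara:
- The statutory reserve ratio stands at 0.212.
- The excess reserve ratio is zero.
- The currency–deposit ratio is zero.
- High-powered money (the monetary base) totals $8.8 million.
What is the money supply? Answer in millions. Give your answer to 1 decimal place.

$41.5 million

With no currency drain or excess reserves, the money multiplier is m = 1/rr = 1/0.212 ≈ 4.7170.
Money supply M = m × MB = 4.7170 × 8.8 = 41.5096 million.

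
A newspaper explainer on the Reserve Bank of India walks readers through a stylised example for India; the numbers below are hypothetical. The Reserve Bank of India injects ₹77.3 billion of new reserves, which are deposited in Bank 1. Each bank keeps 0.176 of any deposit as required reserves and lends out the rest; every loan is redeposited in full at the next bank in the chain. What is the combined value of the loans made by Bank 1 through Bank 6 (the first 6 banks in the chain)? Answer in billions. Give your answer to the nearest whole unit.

₹249 billion

Bank i lends (1 − rr)^i of the original deposit: Bank 1 lends 77.3·0.8240 = 63.6952, Bank 2 lends 77.3·0.8240² ≈ 52.4848, and so on.
Summing a geometric series: total = 77.3·[0.8240·(1 − 0.8240^6) / (1 − 0.8240)] ≈ 248.6235 billion.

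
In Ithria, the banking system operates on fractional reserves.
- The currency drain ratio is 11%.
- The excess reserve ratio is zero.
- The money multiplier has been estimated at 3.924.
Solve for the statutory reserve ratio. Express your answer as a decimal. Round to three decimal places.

0.173

Using m = 3.924. Since m = (1 + c)/(c + rr + e), the denominator satisfies c + rr + e = (1 + c)/m = (1 + 0.11) / 3.924 ≈ 0.282875.
With c = 0.11 and e = 0, the statutory reserve ratio is 0.282875 − 0.11 − 0 = 0.172875.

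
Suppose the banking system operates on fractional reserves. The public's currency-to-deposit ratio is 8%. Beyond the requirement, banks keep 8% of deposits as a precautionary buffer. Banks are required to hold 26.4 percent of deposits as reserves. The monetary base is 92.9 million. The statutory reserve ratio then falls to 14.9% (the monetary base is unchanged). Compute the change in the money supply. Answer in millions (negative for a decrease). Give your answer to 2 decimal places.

Initially m₁ = (1 + 0.08) / (0.264 + 0.08 + 0.08) ≈ 2.54717, so M₁ = 2.54717 × 92.9 ≈ 236.6321 million.
After the change m₂ = (1 + 0.08) / (0.149 + 0.08 + 0.08) ≈ 3.49515, so M₂ = 3.49515 × 92.9 ≈ 324.6994 million.
ΔM = M₂ − M₁ = 324.6994 − 236.6321 = 88.0673 million.

88.07 million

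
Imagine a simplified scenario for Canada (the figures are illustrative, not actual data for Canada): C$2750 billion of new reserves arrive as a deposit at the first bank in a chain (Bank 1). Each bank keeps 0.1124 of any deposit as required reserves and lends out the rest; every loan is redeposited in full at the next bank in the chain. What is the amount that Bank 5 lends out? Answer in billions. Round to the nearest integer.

C$1515 billion

Each bank lends a fraction (1 − rr) = 0.8876 of the deposit it receives, so Bank 5 receives 2750·0.8876^4 and lends 2750·0.8876^5 ≈ 1515.0228 billion.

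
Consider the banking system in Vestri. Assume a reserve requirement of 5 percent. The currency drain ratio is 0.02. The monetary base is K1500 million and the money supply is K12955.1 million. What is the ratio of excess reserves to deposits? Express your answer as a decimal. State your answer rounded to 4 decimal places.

0.0481

Using m = M/MB = 12955.1/1500 ≈ 8.636733. Since m = (1 + c)/(c + rr + e), the denominator satisfies c + rr + e = (1 + c)/m = (1 + 0.02) / 8.636733 ≈ 0.118100.
With c = 0.02 and rr = 0.05, the ratio of excess reserves to deposits is 0.118100 − 0.02 − 0.05 = 0.0481.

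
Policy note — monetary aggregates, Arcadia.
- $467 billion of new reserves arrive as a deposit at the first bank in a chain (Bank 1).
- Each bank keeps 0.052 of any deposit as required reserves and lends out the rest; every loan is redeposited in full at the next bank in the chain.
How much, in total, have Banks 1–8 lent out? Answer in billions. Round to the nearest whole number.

Bank i lends (1 − rr)^i of the original deposit: Bank 1 lends 467·0.9480 = 442.7160, Bank 2 lends 467·0.9480² ≈ 419.6948, and so on.
Summing a geometric series: total = 467·[0.9480·(1 − 0.9480^8) / (1 − 0.9480)] ≈ 2959.9905 billion.

$2960 billion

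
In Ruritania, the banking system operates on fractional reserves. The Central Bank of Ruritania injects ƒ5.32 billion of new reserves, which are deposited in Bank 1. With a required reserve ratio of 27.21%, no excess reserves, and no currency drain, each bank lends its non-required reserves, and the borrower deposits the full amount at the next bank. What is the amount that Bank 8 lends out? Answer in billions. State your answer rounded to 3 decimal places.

Each bank lends a fraction (1 − rr) = 0.7279 of the deposit it receives, so Bank 8 receives 5.32·0.7279^7 and lends 5.32·0.7279^8 ≈ 0.4193 billion.

ƒ0.419 billion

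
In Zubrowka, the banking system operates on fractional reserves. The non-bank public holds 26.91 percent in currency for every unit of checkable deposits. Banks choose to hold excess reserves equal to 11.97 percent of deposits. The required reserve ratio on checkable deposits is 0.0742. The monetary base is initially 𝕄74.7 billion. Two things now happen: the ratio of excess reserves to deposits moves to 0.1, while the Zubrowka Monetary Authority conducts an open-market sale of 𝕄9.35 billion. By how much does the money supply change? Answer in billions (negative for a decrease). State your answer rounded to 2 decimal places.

-17.67 billion

Before: m₁ = (1 + 0.2691) / (0.0742 + 0.1197 + 0.2691) ≈ 2.74104, MB₁ = 74.7, so M₁ = 2.74104 × 74.7 ≈ 204.7557 billion.
After: m₂ = (1 + 0.2691) / (0.0742 + 0.1 + 0.2691) ≈ 2.86285, MB₂ = 74.7 − 9.35 = 65.35, so M₂ = 2.86285 × 65.35 ≈ 187.0872 billion.
ΔM = M₂ − M₁ = 187.0872 − 204.7557 = -17.6685 billion.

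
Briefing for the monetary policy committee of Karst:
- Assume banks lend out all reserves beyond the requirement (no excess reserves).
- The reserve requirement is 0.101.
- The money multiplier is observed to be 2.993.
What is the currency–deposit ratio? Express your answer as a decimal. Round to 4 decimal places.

0.3501

Using m = 2.993. From m = (1 + c)/(c + rr + e), rearranging gives 1 + c = m·(c + rr + e), so c·(1 − m) = m·(rr + e) − 1.
Hence c = [m·(rr + e) − 1]/(1 − m) = [2.993 × (0.101 + 0) − 1] / (1 − 2.993) ≈ 0.350079.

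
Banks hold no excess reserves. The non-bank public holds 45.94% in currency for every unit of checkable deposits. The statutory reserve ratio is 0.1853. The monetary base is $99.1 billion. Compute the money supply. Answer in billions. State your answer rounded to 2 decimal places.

The money multiplier is m = (1 + c) / (rr + c) = (1 + 0.4594) / (0.1853 + 0.4594) ≈ 2.26369.
So M = m × MB = 2.26369 × 99.1 ≈ 224.3317 billion.

$224.33 billion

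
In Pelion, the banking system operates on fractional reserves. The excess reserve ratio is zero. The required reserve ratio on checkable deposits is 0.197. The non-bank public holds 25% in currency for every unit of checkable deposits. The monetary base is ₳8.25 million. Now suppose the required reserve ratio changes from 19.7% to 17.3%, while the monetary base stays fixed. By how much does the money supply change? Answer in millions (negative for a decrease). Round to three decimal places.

₳1.309 million

Initially m₁ = (1 + 0.25) / (0.197 + 0.25) ≈ 2.79642, so M₁ = 2.79642 × 8.25 ≈ 23.0705 million.
After the change m₂ = (1 + 0.25) / (0.173 + 0.25) ≈ 2.95508, so M₂ = 2.95508 × 8.25 ≈ 24.3794 million.
ΔM = M₂ − M₁ = 24.3794 − 23.0705 = 1.3089 million.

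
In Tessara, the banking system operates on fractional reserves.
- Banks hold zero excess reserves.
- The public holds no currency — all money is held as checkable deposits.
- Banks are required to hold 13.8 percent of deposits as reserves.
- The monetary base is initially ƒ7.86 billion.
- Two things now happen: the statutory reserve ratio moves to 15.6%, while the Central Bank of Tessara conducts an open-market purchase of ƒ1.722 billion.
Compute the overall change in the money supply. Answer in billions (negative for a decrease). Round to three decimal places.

Before: m₁ = 1 / (0.138) ≈ 7.24638, MB₁ = 7.86, so M₁ = 7.24638 × 7.86 ≈ 56.9565 billion.
After: m₂ = 1 / (0.156) ≈ 6.41026, MB₂ = 7.86 + 1.722 = 9.582, so M₂ = 6.41026 × 9.582 ≈ 61.4231 billion.
ΔM = M₂ − M₁ = 61.4231 − 56.9565 = 4.4666 billion.

ƒ4.467 billion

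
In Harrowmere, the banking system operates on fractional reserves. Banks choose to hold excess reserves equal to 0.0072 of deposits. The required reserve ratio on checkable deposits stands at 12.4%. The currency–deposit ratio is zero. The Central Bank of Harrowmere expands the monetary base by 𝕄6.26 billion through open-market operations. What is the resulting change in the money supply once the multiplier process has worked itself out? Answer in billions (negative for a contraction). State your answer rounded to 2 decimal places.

𝕄47.71 billion

The money multiplier is m = 1 / (rr + e) = 1 / (0.124 + 0.0072) ≈ 7.6220.
The purchase adds 6.26 billion of base, so ΔM = m × ΔMB = 7.6220 × (+6.26) ≈ 47.7137 billion.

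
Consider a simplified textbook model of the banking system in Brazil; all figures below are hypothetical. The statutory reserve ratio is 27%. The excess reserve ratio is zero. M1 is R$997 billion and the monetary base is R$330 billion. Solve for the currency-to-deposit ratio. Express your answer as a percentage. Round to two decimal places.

9.12%

Using m = M/MB = 997/330 ≈ 3.021212. From m = (1 + c)/(c + rr + e), rearranging gives 1 + c = m·(c + rr + e), so c·(1 − m) = m·(rr + e) − 1.
Hence c = [m·(rr + e) − 1]/(1 − m) = [3.021212 × (0.27 + 0) − 1] / (1 − 3.021212) ≈ 0.091169.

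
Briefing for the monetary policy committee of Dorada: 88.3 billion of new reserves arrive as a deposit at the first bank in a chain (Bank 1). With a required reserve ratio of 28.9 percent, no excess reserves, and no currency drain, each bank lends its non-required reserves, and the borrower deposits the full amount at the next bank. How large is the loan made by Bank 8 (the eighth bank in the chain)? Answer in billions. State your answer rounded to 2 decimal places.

5.77 billion

Each bank lends a fraction (1 − rr) = 0.7110 of the deposit it receives, so Bank 8 receives 88.3·0.7110^7 and lends 88.3·0.7110^8 ≈ 5.7666 billion.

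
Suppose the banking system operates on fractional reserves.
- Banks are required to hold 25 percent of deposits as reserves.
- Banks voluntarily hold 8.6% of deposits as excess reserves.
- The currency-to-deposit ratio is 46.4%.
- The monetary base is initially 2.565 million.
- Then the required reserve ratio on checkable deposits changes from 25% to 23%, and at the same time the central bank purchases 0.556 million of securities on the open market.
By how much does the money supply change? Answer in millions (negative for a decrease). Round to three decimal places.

1.164 million

Before: m₁ = (1 + 0.464) / (0.25 + 0.086 + 0.464) = 1.83, MB₁ = 2.565, so M₁ = 1.83 × 2.565 ≈ 4.694 million.
After: m₂ = (1 + 0.464) / (0.23 + 0.086 + 0.464) ≈ 1.87692, MB₂ = 2.565 + 0.556 = 3.121, so M₂ = 1.87692 × 3.121 ≈ 5.8579 million.
ΔM = M₂ − M₁ = 5.8579 − 4.694 = 1.1639 million.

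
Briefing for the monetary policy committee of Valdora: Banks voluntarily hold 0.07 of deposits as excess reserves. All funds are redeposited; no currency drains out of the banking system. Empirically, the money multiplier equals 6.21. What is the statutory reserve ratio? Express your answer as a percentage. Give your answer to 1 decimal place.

Using m = 6.21. Since m = (1 + c)/(c + rr + e), the denominator satisfies c + rr + e = (1 + c)/m = (1 + 0) / 6.21 ≈ 0.161031.
With c = 0 and e = 0.07, the statutory reserve ratio is 0.161031 − 0 − 0.07 = 0.091031.

9.1%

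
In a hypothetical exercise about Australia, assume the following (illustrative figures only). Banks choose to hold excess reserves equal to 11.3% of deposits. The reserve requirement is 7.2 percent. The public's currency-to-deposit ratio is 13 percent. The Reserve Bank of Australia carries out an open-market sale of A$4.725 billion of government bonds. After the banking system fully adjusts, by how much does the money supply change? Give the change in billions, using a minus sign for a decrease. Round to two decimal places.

-16.95 billion

The money multiplier is m = (1 + c) / (rr + e + c) = (1 + 0.13) / (0.072 + 0.113 + 0.13) ≈ 3.5873.
The sale removes 4.725 billion of base, so ΔM = m × ΔMB = 3.5873 × (−4.725) ≈ -16.95 billion.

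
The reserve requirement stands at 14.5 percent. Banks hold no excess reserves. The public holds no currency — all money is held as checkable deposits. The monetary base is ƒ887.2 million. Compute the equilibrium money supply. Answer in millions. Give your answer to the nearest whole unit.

With no currency drain or excess reserves, the money multiplier is m = 1/rr = 1/0.145 ≈ 6.8966.
Money supply M = m × MB = 6.8966 × 887.2 ≈ 6118.6635 million.

ƒ6119 million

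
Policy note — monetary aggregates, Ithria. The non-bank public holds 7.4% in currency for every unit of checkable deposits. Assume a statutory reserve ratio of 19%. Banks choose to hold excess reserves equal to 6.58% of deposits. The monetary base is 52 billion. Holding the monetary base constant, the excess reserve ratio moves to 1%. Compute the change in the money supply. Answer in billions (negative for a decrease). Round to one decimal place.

34.5 billion

Initially m₁ = (1 + 0.074) / (0.19 + 0.0658 + 0.074) ≈ 3.2565, so M₁ = 3.2565 × 52 = 169.338 billion.
After the change m₂ = (1 + 0.074) / (0.19 + 0.01 + 0.074) ≈ 3.9197, so M₂ = 3.9197 × 52 = 203.8244 billion.
ΔM = M₂ − M₁ = 203.8244 − 169.338 = 34.4864 billion.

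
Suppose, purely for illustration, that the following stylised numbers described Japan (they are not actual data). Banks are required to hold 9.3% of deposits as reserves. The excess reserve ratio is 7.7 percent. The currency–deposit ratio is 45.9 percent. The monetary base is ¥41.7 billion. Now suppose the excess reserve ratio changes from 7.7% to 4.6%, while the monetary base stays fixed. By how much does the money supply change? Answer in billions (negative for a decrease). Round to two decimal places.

Initially m₁ = (1 + 0.459) / (0.093 + 0.077 + 0.459) ≈ 2.31955, so M₁ = 2.31955 × 41.7 ≈ 96.7252 billion.
After the change m₂ = (1 + 0.459) / (0.093 + 0.046 + 0.459) ≈ 2.43980, so M₂ = 2.43980 × 41.7 ≈ 101.7397 billion.
ΔM = M₂ − M₁ = 101.7397 − 96.7252 = 5.0145 billion.

¥5.01 billion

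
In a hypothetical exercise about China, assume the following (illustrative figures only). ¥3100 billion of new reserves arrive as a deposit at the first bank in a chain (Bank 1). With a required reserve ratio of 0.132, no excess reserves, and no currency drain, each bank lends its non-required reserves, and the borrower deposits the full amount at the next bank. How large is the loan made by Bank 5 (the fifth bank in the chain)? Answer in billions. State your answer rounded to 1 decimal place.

Each bank lends a fraction (1 − rr) = 0.8680 of the deposit it receives, so Bank 5 receives 3100·0.8680^4 and lends 3100·0.8680^5 ≈ 1527.4265 billion.

¥1527.4 billion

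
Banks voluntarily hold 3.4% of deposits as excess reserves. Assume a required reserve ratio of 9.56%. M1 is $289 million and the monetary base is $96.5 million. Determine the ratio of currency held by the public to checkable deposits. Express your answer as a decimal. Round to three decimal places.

Using m = M/MB = 289/96.5 ≈ 2.994819. From m = (1 + c)/(c + rr + e), rearranging gives 1 + c = m·(c + rr + e), so c·(1 − m) = m·(rr + e) − 1.
Hence c = [m·(rr + e) − 1]/(1 − m) = [2.994819 × (0.0956 + 0.034) − 1] / (1 − 2.994819) ≈ 0.306730.

0.307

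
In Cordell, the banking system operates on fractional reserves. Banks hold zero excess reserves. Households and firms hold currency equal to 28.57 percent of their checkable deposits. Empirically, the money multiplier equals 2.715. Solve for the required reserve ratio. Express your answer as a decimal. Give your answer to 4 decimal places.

Using m = 2.715. Since m = (1 + c)/(c + rr + e), the denominator satisfies c + rr + e = (1 + c)/m = (1 + 0.2857) / 2.715 ≈ 0.473554.
With c = 0.2857 and e = 0, the required reserve ratio is 0.473554 − 0.2857 − 0 = 0.187854.

0.1879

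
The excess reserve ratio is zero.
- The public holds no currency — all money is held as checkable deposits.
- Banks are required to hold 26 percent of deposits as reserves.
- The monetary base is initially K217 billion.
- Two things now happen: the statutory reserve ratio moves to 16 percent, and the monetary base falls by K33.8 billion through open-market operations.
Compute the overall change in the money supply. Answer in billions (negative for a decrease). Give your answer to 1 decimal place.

K310.4 billion

Before: m₁ = 1 / (0.26) ≈ 3.84615, MB₁ = 217, so M₁ = 3.84615 × 217 ≈ 834.6146 billion.
After: m₂ = 1 / (0.16) = 6.25, MB₂ = 217 − 33.8 = 183.2, so M₂ = 6.25 × 183.2 = 1145 billion.
ΔM = M₂ − M₁ = 1145 − 834.6146 = 310.3854 billion.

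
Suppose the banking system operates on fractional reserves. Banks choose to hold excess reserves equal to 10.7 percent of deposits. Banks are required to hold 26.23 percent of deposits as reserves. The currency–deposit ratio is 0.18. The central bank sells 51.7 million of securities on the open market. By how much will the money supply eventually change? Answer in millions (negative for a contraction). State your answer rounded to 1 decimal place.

-111.1 million

The money multiplier is m = (1 + c) / (rr + e + c) = (1 + 0.18) / (0.2623 + 0.107 + 0.18) ≈ 2.1482.
The sale removes 51.7 million of base, so ΔM = m × ΔMB = 2.1482 × (−51.7) ≈ -111.0619 million.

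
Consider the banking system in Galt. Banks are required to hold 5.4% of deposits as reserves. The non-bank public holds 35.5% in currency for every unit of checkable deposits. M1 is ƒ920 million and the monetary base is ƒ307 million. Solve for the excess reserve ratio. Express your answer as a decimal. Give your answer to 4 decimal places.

0.0432

Using m = M/MB = 920/307 ≈ 2.996743. Since m = (1 + c)/(c + rr + e), the denominator satisfies c + rr + e = (1 + c)/m = (1 + 0.355) / 2.996743 ≈ 0.452158.
With c = 0.355 and rr = 0.054, the excess reserve ratio is 0.452158 − 0.355 − 0.054 = 0.043158.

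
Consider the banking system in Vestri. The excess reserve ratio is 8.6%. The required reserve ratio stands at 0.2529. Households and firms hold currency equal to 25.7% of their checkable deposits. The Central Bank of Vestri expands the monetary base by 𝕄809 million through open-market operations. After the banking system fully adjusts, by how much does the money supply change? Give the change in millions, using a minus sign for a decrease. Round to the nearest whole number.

The money multiplier is m = (1 + c) / (rr + e + c) = (1 + 0.257) / (0.2529 + 0.086 + 0.257) ≈ 2.1094.
The purchase adds 809 million of base, so ΔM = m × ΔMB = 2.1094 × (+809) = 1706.5046 million.

𝕄1707 million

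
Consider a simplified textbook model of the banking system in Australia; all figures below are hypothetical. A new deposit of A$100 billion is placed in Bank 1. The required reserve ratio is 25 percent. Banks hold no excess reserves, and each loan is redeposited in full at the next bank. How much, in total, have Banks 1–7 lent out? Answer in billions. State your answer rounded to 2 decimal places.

A$259.95 billion

Bank i lends (1 − rr)^i of the original deposit: Bank 1 lends 100·0.7500 = 75.0000, Bank 2 lends 100·0.7500² = 56.2500, and so on.
Summing a geometric series: total = 100·[0.7500·(1 − 0.7500^7) / (1 − 0.7500)] ≈ 259.9548 billion.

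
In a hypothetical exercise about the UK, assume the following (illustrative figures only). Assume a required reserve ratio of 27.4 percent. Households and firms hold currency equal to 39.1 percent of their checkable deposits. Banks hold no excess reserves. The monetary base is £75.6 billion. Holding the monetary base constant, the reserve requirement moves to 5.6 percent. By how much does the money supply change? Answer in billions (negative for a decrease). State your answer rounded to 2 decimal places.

£77.12 billion

Initially m₁ = (1 + 0.391) / (0.274 + 0.391) ≈ 2.09173, so M₁ = 2.09173 × 75.6 ≈ 158.1348 billion.
After the change m₂ = (1 + 0.391) / (0.056 + 0.391) ≈ 3.11186, so M₂ = 3.11186 × 75.6 ≈ 235.2566 billion.
ΔM = M₂ − M₁ = 235.2566 − 158.1348 = 77.1218 billion.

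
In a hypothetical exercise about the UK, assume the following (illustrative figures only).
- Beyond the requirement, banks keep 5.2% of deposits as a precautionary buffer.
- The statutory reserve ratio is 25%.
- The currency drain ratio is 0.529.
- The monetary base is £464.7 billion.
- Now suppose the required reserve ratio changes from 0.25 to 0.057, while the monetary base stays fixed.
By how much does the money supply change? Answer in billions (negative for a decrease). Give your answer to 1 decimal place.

Initially m₁ = (1 + 0.529) / (0.25 + 0.052 + 0.529) ≈ 1.83995, so M₁ = 1.83995 × 464.7 ≈ 855.0248 billion.
After the change m₂ = (1 + 0.529) / (0.057 + 0.052 + 0.529) ≈ 2.39655, so M₂ = 2.39655 × 464.7 ≈ 1113.6768 billion.
ΔM = M₂ − M₁ = 1113.6768 − 855.0248 = 258.652 billion.

£258.7 billion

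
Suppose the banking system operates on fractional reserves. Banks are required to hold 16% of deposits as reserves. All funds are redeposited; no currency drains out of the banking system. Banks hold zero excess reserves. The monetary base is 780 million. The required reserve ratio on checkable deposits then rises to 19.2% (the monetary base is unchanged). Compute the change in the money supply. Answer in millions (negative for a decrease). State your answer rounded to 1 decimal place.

Initially m₁ = 1 / (0.16) = 6.25, so M₁ = 6.25 × 780 = 4875 million.
After the change m₂ = 1 / (0.192) ≈ 5.20833, so M₂ = 5.20833 × 780 = 4062.4974 million.
ΔM = M₂ − M₁ = 4062.4974 − 4875 = -812.5026 million.

-812.5 million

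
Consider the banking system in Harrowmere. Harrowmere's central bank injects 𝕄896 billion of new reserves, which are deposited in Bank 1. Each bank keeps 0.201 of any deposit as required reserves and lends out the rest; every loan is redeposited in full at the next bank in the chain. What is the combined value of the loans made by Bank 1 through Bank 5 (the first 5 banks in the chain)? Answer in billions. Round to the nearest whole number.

𝕄2402 billion

Bank i lends (1 − rr)^i of the original deposit: Bank 1 lends 896·0.7990 = 715.9040, Bank 2 lends 896·0.7990² ≈ 572.0073, and so on.
Summing a geometric series: total = 896·[0.7990·(1 − 0.7990^5) / (1 − 0.7990)] ≈ 2401.8860 billion.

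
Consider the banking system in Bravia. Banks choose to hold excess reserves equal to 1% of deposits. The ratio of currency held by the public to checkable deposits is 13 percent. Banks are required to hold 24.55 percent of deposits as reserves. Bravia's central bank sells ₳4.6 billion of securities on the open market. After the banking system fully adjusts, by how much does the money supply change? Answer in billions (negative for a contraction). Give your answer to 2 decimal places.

-13.48 billion

The money multiplier is m = (1 + c) / (rr + e + c) = (1 + 0.13) / (0.2455 + 0.01 + 0.13) ≈ 2.9313.
The sale removes 4.6 billion of base, so ΔM = m × ΔMB = 2.9313 × (−4.6) ≈ -13.484 billion.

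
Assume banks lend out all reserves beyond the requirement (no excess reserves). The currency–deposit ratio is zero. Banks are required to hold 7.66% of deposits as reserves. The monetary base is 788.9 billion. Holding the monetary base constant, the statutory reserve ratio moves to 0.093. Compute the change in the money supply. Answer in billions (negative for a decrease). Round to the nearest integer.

-1816 billion

Initially m₁ = 1 / (0.0766) ≈ 13.0548, so M₁ = 13.0548 × 788.9 ≈ 10298.9317 billion.
After the change m₂ = 1 / (0.093) ≈ 10.7527, so M₂ = 10.7527 × 788.9 ≈ 8482.805 billion.
ΔM = M₂ − M₁ = 8482.805 − 10298.9317 = -1816.1267 billion.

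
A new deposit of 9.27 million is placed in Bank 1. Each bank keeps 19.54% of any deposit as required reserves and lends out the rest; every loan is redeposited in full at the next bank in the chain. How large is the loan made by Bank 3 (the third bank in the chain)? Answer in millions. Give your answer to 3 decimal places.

Each bank lends a fraction (1 − rr) = 0.8046 of the deposit it receives, so Bank 3 receives 9.27·0.8046^2 and lends 9.27·0.8046^3 ≈ 4.8286 million.

4.829 million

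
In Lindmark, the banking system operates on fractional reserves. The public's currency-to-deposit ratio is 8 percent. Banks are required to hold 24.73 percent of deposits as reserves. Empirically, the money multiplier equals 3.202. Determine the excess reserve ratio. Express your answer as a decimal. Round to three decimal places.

0.010

Using m = 3.202. Since m = (1 + c)/(c + rr + e), the denominator satisfies c + rr + e = (1 + c)/m = (1 + 0.08) / 3.202 ≈ 0.337289.
With c = 0.08 and rr = 0.2473, the excess reserve ratio is 0.337289 − 0.08 − 0.2473 = 0.009989.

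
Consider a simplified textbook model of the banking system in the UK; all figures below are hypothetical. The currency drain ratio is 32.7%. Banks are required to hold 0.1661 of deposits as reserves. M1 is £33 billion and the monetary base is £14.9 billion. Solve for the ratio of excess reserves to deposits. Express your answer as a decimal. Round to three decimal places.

Using m = M/MB = 33/14.9 ≈ 2.214765. Since m = (1 + c)/(c + rr + e), the denominator satisfies c + rr + e = (1 + c)/m = (1 + 0.327) / 2.214765 ≈ 0.599161.
With c = 0.327 and rr = 0.1661, the ratio of excess reserves to deposits is 0.599161 − 0.327 − 0.1661 = 0.106061.

0.106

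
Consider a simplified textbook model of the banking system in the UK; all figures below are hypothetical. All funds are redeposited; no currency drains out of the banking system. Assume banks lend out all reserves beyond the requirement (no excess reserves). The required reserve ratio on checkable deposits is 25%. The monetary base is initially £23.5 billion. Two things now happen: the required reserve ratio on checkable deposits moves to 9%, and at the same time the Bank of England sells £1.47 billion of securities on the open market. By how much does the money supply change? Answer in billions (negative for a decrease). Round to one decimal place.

£150.8 billion

Before: m₁ = 1 / (0.25) = 4, MB₁ = 23.5, so M₁ = 4 × 23.5 = 94 billion.
After: m₂ = 1 / (0.09) ≈ 11.1111, MB₂ = 23.5 − 1.47 = 22.03, so M₂ = 11.1111 × 22.03 ≈ 244.7775 billion.
ΔM = M₂ − M₁ = 244.7775 − 94 = 150.7775 billion.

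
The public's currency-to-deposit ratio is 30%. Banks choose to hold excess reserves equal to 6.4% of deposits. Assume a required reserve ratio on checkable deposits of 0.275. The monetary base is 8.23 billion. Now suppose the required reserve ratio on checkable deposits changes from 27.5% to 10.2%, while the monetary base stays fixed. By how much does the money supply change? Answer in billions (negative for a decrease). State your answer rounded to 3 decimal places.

Initially m₁ = (1 + 0.3) / (0.275 + 0.064 + 0.3) ≈ 2.03443, so M₁ = 2.03443 × 8.23 ≈ 16.7434 billion.
After the change m₂ = (1 + 0.3) / (0.102 + 0.064 + 0.3) ≈ 2.78970, so M₂ = 2.78970 × 8.23 ≈ 22.9592 billion.
ΔM = M₂ − M₁ = 22.9592 − 16.7434 = 6.2158 billion.

6.216 billion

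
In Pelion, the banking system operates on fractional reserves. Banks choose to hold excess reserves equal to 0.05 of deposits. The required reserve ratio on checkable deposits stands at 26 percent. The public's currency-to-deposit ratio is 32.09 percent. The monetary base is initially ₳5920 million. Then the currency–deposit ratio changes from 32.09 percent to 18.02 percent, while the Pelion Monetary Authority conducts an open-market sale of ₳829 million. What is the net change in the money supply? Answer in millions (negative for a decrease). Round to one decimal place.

Before: m₁ = (1 + 0.3209) / (0.26 + 0.05 + 0.3209) ≈ 2.093676, MB₁ = 5920, so M₁ = 2.093676 × 5920 ≈ 12394.5619 million.
After: m₂ = (1 + 0.1802) / (0.26 + 0.05 + 0.1802) ≈ 2.407589, MB₂ = 5920 − 829 = 5091, so M₂ = 2.407589 × 5091 ≈ 12257.0356 million.
ΔM = M₂ − M₁ = 12257.0356 − 12394.5619 = -137.5263 million.

-137.5 million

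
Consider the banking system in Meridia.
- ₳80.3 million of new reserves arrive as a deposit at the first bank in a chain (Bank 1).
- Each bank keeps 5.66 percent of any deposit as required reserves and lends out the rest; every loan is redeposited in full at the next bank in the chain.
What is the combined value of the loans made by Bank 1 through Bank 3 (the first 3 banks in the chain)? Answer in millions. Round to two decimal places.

Bank i lends (1 − rr)^i of the original deposit: Bank 1 lends 80.3·0.9434 ≈ 75.7550, Bank 2 lends 80.3·0.9434² ≈ 71.4673, and so on.
Summing a geometric series: total = 80.3·[0.9434·(1 − 0.9434^3) / (1 − 0.9434)] ≈ 214.6445 million.

₳214.64 million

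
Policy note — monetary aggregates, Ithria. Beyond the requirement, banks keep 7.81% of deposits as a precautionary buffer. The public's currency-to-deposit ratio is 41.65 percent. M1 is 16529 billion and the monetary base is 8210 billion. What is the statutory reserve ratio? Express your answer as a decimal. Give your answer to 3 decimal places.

0.209

Using m = M/MB = 16529/8210 ≈ 2.013276. Since m = (1 + c)/(c + rr + e), the denominator satisfies c + rr + e = (1 + c)/m = (1 + 0.4165) / 2.013276 ≈ 0.703580.
With c = 0.4165 and e = 0.0781, the statutory reserve ratio is 0.703580 − 0.4165 − 0.0781 = 0.20898.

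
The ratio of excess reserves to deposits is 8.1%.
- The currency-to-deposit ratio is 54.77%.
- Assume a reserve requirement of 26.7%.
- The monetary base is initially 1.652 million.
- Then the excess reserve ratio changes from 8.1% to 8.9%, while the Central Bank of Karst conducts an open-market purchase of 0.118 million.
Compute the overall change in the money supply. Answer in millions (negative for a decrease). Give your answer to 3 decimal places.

0.177 million

Before: m₁ = (1 + 0.5477) / (0.267 + 0.081 + 0.5477) ≈ 1.72792, MB₁ = 1.652, so M₁ = 1.72792 × 1.652 ≈ 2.8545 million.
After: m₂ = (1 + 0.5477) / (0.267 + 0.089 + 0.5477) ≈ 1.71263, MB₂ = 1.652 + 0.118 = 1.77, so M₂ = 1.71263 × 1.77 ≈ 3.0314 million.
ΔM = M₂ − M₁ = 3.0314 − 2.8545 = 0.1769 million.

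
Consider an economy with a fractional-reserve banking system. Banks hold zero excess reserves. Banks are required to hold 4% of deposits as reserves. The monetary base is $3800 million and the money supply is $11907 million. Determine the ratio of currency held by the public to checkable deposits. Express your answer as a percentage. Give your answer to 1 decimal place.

41.0%

Using m = M/MB = 11907/3800 ≈ 3.133421. From m = (1 + c)/(c + rr + e), rearranging gives 1 + c = m·(c + rr + e), so c·(1 − m) = m·(rr + e) − 1.
Hence c = [m·(rr + e) − 1]/(1 − m) = [3.133421 × (0.04 + 0) − 1] / (1 − 3.133421) ≈ 0.409982.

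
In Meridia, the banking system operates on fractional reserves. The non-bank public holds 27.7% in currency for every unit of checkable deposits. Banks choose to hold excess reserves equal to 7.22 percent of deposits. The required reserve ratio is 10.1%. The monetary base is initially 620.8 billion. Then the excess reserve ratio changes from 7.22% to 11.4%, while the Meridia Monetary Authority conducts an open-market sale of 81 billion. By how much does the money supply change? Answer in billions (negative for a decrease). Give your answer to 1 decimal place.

-359.8 billion

Before: m₁ = (1 + 0.277) / (0.101 + 0.0722 + 0.277) ≈ 2.83652, MB₁ = 620.8, so M₁ = 2.83652 × 620.8 ≈ 1760.9116 billion.
After: m₂ = (1 + 0.277) / (0.101 + 0.114 + 0.277) ≈ 2.59553, MB₂ = 620.8 − 81 = 539.8, so M₂ = 2.59553 × 539.8 ≈ 1401.0671 billion.
ΔM = M₂ − M₁ = 1401.0671 − 1760.9116 = -359.8445 billion.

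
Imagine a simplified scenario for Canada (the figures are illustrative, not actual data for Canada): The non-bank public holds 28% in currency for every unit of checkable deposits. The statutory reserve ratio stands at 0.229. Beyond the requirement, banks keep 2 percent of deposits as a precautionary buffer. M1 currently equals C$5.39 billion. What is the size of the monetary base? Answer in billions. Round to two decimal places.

C$2.23 billion

The money multiplier is m = (1 + c) / (rr + e + c) = (1 + 0.28) / (0.229 + 0.02 + 0.28) ≈ 2.4197.
MB = M / m = 5.39 / 2.4197 ≈ 2.2275 billion.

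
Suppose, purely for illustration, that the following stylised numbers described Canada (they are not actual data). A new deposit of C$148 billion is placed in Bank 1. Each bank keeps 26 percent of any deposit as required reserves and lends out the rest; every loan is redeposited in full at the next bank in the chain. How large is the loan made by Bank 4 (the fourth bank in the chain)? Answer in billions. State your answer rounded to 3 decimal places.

C$44.380 billion

Each bank lends a fraction (1 − rr) = 0.7400 of the deposit it receives, so Bank 4 receives 148·0.7400^3 and lends 148·0.7400^4 ≈ 44.3801 billion.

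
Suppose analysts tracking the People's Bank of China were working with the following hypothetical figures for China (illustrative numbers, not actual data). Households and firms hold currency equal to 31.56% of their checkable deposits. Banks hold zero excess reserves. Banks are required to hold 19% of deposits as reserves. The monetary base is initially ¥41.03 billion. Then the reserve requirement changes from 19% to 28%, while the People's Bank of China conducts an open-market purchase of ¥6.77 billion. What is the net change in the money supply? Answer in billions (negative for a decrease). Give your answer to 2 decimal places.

-1.18 billion

Before: m₁ = (1 + 0.3156) / (0.19 + 0.3156) ≈ 2.60206, MB₁ = 41.03, so M₁ = 2.60206 × 41.03 ≈ 106.7625 billion.
After: m₂ = (1 + 0.3156) / (0.28 + 0.3156) ≈ 2.20887, MB₂ = 41.03 + 6.77 = 47.8, so M₂ = 2.20887 × 47.8 ≈ 105.584 billion.
ΔM = M₂ − M₁ = 105.584 − 106.7625 = -1.1785 billion.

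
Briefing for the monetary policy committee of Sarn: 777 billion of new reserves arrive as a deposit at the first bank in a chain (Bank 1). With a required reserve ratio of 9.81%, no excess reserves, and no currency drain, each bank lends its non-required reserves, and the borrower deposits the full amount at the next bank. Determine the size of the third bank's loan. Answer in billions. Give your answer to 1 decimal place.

570.0 billion

Each bank lends a fraction (1 − rr) = 0.9019 of the deposit it receives, so Bank 3 receives 777·0.9019^2 and lends 777·0.9019^3 ≈ 570.0280 billion.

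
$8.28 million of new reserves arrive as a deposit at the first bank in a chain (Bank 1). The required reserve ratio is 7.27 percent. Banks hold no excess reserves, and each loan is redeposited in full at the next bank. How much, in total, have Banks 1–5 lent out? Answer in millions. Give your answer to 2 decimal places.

$33.20 million

Bank i lends (1 − rr)^i of the original deposit: Bank 1 lends 8.28·0.9273 ≈ 7.6780, Bank 2 lends 8.28·0.9273² ≈ 7.1199, and so on.
Summing a geometric series: total = 8.28·[0.9273·(1 − 0.9273^5) / (1 − 0.9273)] ≈ 33.1996 million.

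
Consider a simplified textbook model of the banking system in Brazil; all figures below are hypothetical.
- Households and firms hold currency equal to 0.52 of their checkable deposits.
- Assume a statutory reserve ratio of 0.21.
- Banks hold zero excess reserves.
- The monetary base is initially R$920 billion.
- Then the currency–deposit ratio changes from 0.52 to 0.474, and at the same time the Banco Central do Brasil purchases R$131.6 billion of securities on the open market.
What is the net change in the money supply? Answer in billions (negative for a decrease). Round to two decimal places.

R$350.55 billion

Before: m₁ = (1 + 0.52) / (0.21 + 0.52) ≈ 2.0821918, MB₁ = 920, so M₁ = 2.0821918 × 920 ≈ 1915.6165 billion.
After: m₂ = (1 + 0.474) / (0.21 + 0.474) ≈ 2.1549708, MB₂ = 920 + 131.6 = 1051.6, so M₂ = 2.1549708 × 1051.6 ≈ 2266.1673 billion.
ΔM = M₂ − M₁ = 2266.1673 − 1915.6165 = 350.5508 billion.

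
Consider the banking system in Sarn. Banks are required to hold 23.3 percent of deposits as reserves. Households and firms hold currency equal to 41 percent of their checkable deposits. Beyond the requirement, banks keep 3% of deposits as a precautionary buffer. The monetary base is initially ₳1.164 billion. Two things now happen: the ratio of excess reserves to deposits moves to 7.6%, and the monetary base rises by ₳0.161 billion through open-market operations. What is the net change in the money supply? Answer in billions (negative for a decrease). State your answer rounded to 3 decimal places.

₳0.160 billion

Before: m₁ = (1 + 0.41) / (0.233 + 0.03 + 0.41) ≈ 2.09510, MB₁ = 1.164, so M₁ = 2.09510 × 1.164 ≈ 2.4387 billion.
After: m₂ = (1 + 0.41) / (0.233 + 0.076 + 0.41) ≈ 1.96106, MB₂ = 1.164 + 0.161 = 1.325, so M₂ = 1.96106 × 1.325 ≈ 2.5984 billion.
ΔM = M₂ − M₁ = 2.5984 − 2.4387 = 0.1597 billion.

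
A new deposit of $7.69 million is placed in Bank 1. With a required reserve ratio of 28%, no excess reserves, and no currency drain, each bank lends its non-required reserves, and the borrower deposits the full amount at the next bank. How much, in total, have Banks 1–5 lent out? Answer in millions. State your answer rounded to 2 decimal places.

Bank i lends (1 − rr)^i of the original deposit: Bank 1 lends 7.69·0.7200 = 5.5368, Bank 2 lends 7.69·0.7200² ≈ 3.9865, and so on.
Summing a geometric series: total = 7.69·[0.7200·(1 − 0.7200^5) / (1 − 0.7200)] ≈ 15.9481 million.

$15.95 million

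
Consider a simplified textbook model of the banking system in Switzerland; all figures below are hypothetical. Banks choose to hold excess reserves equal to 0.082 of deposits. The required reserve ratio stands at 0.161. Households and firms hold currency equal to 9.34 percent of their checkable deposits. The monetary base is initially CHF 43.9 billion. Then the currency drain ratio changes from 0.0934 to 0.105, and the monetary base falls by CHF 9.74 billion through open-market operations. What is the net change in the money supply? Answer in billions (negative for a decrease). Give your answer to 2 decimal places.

-34.22 billion

Before: m₁ = (1 + 0.0934) / (0.161 + 0.082 + 0.0934) ≈ 3.25030, MB₁ = 43.9, so M₁ = 3.25030 × 43.9 ≈ 142.6882 billion.
After: m₂ = (1 + 0.105) / (0.161 + 0.082 + 0.105) ≈ 3.17529, MB₂ = 43.9 − 9.74 = 34.16, so M₂ = 3.17529 × 34.16 ≈ 108.4679 billion.
ΔM = M₂ − M₁ = 108.4679 − 142.6882 = -34.2203 billion.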